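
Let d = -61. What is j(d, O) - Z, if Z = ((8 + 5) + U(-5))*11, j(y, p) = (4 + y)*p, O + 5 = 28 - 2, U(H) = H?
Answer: -1285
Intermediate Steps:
O = 21 (O = -5 + (28 - 2) = -5 + 26 = 21)
j(y, p) = p*(4 + y)
Z = 88 (Z = ((8 + 5) - 5)*11 = (13 - 5)*11 = 8*11 = 88)
j(d, O) - Z = 21*(4 - 61) - 1*88 = 21*(-57) - 88 = -1197 - 88 = -1285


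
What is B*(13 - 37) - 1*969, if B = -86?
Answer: 1095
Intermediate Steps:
B*(13 - 37) - 1*969 = -86*(13 - 37) - 1*969 = -86*(-24) - 969 = 2064 - 969 = 1095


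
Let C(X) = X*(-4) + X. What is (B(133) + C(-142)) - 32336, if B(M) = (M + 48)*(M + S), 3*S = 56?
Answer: -13375/3 ≈ -4458.3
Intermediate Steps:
S = 56/3 (S = (⅓)*56 = 56/3 ≈ 18.667)
C(X) = -3*X (C(X) = -4*X + X = -3*X)
B(M) = (48 + M)*(56/3 + M) (B(M) = (M + 48)*(M + 56/3) = (48 + M)*(56/3 + M))
(B(133) + C(-142)) - 32336 = ((896 + 133² + (200/3)*133) - 3*(-142)) - 32336 = ((896 + 17689 + 26600/3) + 426) - 32336 = (82355/3 + 426) - 32336 = 83633/3 - 32336 = -13375/3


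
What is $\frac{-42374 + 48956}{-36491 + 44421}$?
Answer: $\frac{3291}{3965} \approx 0.83001$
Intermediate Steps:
$\frac{-42374 + 48956}{-36491 + 44421} = \frac{6582}{7930} = 6582 \cdot \frac{1}{7930} = \frac{3291}{3965}$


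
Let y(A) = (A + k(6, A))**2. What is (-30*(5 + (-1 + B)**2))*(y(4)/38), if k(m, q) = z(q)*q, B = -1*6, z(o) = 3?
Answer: -207360/19 ≈ -10914.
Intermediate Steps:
B = -6
k(m, q) = 3*q
y(A) = 16*A**2 (y(A) = (A + 3*A)**2 = (4*A)**2 = 16*A**2)
(-30*(5 + (-1 + B)**2))*(y(4)/38) = (-30*(5 + (-1 - 6)**2))*((16*4**2)/38) = (-30*(5 + (-7)**2))*((16*16)*(1/38)) = (-30*(5 + 49))*(256*(1/38)) = -30*54*(128/19) = -1620*128/19 = -207360/19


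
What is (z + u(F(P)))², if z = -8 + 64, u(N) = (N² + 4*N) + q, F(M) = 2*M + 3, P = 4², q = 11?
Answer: 2050624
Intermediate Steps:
P = 16
F(M) = 3 + 2*M
u(N) = 11 + N² + 4*N (u(N) = (N² + 4*N) + 11 = 11 + N² + 4*N)
z = 56
(z + u(F(P)))² = (56 + (11 + (3 + 2*16)² + 4*(3 + 2*16)))² = (56 + (11 + (3 + 32)² + 4*(3 + 32)))² = (56 + (11 + 35² + 4*35))² = (56 + (11 + 1225 + 140))² = (56 + 1376)² = 1432² = 2050624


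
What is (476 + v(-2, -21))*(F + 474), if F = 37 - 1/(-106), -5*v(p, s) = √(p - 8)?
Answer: 12891746/53 - 54167*I*√10/530 ≈ 2.4324e+5 - 323.19*I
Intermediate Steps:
v(p, s) = -√(-8 + p)/5 (v(p, s) = -√(p - 8)/5 = -√(-8 + p)/5)
F = 3923/106 (F = 37 - 1*(-1/106) = 37 + 1/106 = 3923/106 ≈ 37.009)
(476 + v(-2, -21))*(F + 474) = (476 - √(-8 - 2)/5)*(3923/106 + 474) = (476 - I*√10/5)*(54167/106) = 12891746/53 - 54167*I*√10/530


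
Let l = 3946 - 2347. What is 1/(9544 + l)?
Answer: 1/11143 ≈ 8.9742e-5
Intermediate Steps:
l = 1599
1/(9544 + l) = 1/(9544 + 1599) = 1/11143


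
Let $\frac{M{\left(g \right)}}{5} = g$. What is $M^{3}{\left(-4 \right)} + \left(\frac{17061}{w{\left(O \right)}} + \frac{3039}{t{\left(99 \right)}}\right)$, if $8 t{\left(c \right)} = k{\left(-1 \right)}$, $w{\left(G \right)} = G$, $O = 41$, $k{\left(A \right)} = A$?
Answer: $- \frac{1307731}{41} \approx -31896.0$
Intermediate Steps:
$M{\left(g \right)} = 5 g$
$t{\left(c \right)} = - \frac{1}{8}$ ($t{\left(c \right)} = \frac{1}{8} \left(-1\right) = - \frac{1}{8}$)
$M^{3}{\left(-4 \right)} + \left(\frac{17061}{w{\left(O \right)}} + \frac{3039}{t{\left(99 \right)}}\right) = \left(5 \left(-4\right)\right)^{3} + \left(\frac{17061}{41} + \frac{3039}{- \frac{1}{8}}\right) = \left(-20\right)^{3} + \left(17061 \cdot \frac{1}{41} + 3039 \left(-8\right)\right) = -8000 + \left(\frac{17061}{41} - 24312\right) = -8000 - \frac{979731}{41} = - \frac{1307731}{41}$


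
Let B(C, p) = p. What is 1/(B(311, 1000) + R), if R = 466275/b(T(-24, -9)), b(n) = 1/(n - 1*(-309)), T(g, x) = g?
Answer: 1/132889375 ≈ 7.5251e-9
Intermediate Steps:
b(n) = 1/(309 + n) (b(n) = 1/(n + 309) = 1/(309 + n))
R = 132888375 (R = 466275/(1/(309 - 24)) = 466275/(1/285) = 466275*285 = 132888375)
1/(B(311, 1000) + R) = 1/(1000 + 132888375) = 1/132889375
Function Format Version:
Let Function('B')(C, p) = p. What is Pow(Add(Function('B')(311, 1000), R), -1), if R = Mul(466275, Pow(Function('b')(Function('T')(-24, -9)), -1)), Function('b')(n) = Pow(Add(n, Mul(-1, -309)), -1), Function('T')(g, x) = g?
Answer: Rational(1, 132889375) ≈ 7.5251e-9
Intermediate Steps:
Function('b')(n) = Pow(Add(309, n), -1) (Function('b')(n) = Pow(Add(n, 309), -1) = Pow(Add(309, n), -1))
R = 132888375 (R = Mul(466275, Pow(Pow(Add(309, -24), -1), -1)) = Mul(466275, Pow(Pow(285, -1), -1)) = Mul(466275, Pow(Rational(1, 285), -1)) = Mul(466275, 285) = 132888375)
Pow(Add(Function('B')(311, 1000), R), -1) = Pow(Add(1000, 132888375), -1) = Pow(132889375, -1) = Rational(1, 132889375)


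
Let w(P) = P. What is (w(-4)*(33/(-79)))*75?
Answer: 9900/79 ≈ 125.32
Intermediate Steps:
(w(-4)*(33/(-79)))*75 = -132/(-79)*75 = -132*(-1)/79*75 = -4*(-33/79)*75 = (132/79)*75 = 9900/79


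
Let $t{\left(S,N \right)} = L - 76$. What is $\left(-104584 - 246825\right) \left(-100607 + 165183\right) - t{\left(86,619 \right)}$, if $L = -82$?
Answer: $-22692587426$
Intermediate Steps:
$t{\left(S,N \right)} = -158$ ($t{\left(S,N \right)} = -82 - 76 = -158$)
$\left(-104584 - 246825\right) \left(-100607 + 165183\right) - t{\left(86,619 \right)} = \left(-104584 - 246825\right) \left(-100607 + 165183\right) - -158 = \left(-351409\right) 64576 + 158 = -22692587584 + 158 = -22692587426$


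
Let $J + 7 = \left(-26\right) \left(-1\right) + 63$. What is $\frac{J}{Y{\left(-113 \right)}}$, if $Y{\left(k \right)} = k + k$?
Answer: $- \frac{41}{113} \approx -0.36283$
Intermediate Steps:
$Y{\left(k \right)} = 2 k$
$J = 82$ ($J = -7 + \left(\left(-26\right) \left(-1\right) + 63\right) = -7 + \left(26 + 63\right) = -7 + 89 = 82$)
$\frac{J}{Y{\left(-113 \right)}} = \frac{82}{2 \left(-113\right)} = \frac{82}{-226} = 82 \left(- \frac{1}{226}\right) = - \frac{41}{113}$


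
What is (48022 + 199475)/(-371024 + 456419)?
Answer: 82499/28465 ≈ 2.8983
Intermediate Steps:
(48022 + 199475)/(-371024 + 456419) = 247497/85395 = 247497*(1/85395) = 82499/28465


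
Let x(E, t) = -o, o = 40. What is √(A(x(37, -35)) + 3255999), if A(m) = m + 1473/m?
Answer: 19*√3607670/20 ≈ 1804.4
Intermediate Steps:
x(E, t) = -40 (x(E, t) = -1*40 = -40)
√(A(x(37, -35)) + 3255999) = √((-40 + 1473/(-40)) + 3255999) = √((-40 + 1473*(-1/40)) + 3255999) = √((-40 - 1473/40) + 3255999) = √(-3073/40 + 3255999) = √(130236887/40) = 19*√3607670/20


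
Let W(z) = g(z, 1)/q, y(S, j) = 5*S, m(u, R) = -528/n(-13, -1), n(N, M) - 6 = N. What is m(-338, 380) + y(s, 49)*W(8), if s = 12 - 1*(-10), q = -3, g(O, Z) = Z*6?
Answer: -1012/7 ≈ -144.57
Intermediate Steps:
n(N, M) = 6 + N
g(O, Z) = 6*Z
s = 22 (s = 12 + 10 = 22)
m(u, R) = 528/7 (m(u, R) = -528/(6 - 13) = -528/(-7) = -528*(-1/7) = 528/7)
W(z) = -2 (W(z) = (6*1)/(-3) = 6*(-1/3) = -2)
m(-338, 380) + y(s, 49)*W(8) = 528/7 + (5*22)*(-2) = 528/7 + 110*(-2) = 528/7 - 220 = -1012/7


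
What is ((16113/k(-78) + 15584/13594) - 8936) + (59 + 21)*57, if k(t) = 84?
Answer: -16246897/3884 ≈ -4183.0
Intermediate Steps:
((16113/k(-78) + 15584/13594) - 8936) + (59 + 21)*57 = ((16113/84 + 15584/13594) - 8936) + (59 + 21)*57 = ((16113*(1/84) + 15584*(1/13594)) - 8936) + 80*57 = ((5371/28 + 7792/6797) - 8936) + 4560 = (749487/3884 - 8936) + 4560 = -33957937/3884 + 4560 = -16246897/3884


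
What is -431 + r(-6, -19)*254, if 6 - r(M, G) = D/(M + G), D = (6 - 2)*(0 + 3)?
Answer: 30373/25 ≈ 1214.9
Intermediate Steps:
D = 12 (D = 4*3 = 12)
r(M, G) = 6 - 12/(G + M) (r(M, G) = 6 - 12/(M + G) = 6 - 12/(G + M))
-431 + r(-6, -19)*254 = -431 + (6*(-2 - 19 - 6)/(-19 - 6))*254 = -431 + (6*(-27)/(-25))*254 = -431 + (6*(-1/25)*(-27))*254 = -431 + (162/25)*254 = -431 + 41148/25 = 30373/25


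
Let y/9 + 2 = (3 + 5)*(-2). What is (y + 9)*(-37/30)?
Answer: 1887/10 ≈ 188.70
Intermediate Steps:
y = -162 (y = -18 + 9*((3 + 5)*(-2)) = -18 + 9*(8*(-2)) = -18 + 9*(-16) = -18 - 144 = -162)
(y + 9)*(-37/30) = (-162 + 9)*(-37/30) = -(-5661)/30 = -153*(-37/30) = 1887/10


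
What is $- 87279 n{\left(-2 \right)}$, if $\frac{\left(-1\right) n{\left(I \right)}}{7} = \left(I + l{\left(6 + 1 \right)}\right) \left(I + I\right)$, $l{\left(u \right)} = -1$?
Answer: $7331436$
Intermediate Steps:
$n{\left(I \right)} = - 14 I \left(-1 + I\right)$ ($n{\left(I \right)} = - 7 \left(I - 1\right) \left(I + I\right) = - 7 \left(-1 + I\right) 2 I = - 7 \cdot 2 I \left(-1 + I\right) = - 14 I \left(-1 + I\right)$)
$- 87279 n{\left(-2 \right)} = - 87279 \cdot 14 \left(-2\right) \left(1 - -2\right) = - 87279 \cdot 14 \left(-2\right) \left(1 + 2\right) = - 87279 \cdot 14 \left(-2\right) 3 = \left(-87279\right) \left(-84\right) = 7331436$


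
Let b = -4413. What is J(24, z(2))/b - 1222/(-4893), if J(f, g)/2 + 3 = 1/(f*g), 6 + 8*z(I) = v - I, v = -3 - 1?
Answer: 32533895/129556854 ≈ 0.25112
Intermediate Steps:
v = -4
z(I) = -5/4 - I/8 (z(I) = -3/4 + (-4 - I)/8 = -3/4 + (-1/2 - I/8) = -5/4 - I/8)
J(f, g) = -6 + 2/(f*g) (J(f, g) = -6 + 2/((f*g)) = -6 + 2*(1/(f*g)) = -6 + 2/(f*g))
J(24, z(2))/b - 1222/(-4893) = (-6 + 2/(24*(-5/4 - 1/8*2)))/(-4413) - 1222/(-4893) = (-6 + 2*(1/24)/(-5/4 - 1/4))*(-1/4413) - 1222*(-1/4893) = (-6 + 2*(1/24)/(-3/2))*(-1/4413) + 1222/4893 = (-6 + 2*(1/24)*(-2/3))*(-1/4413) + 1222/4893 = (-6 - 1/18)*(-1/4413) + 1222/4893 = -109/18*(-1/4413) + 1222/4893 = 109/79434 + 1222/4893 = 32533895/129556854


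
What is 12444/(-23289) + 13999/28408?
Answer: -9162147/220531304 ≈ -0.041546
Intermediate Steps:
12444/(-23289) + 13999/28408 = 12444*(-1/23289) + 13999*(1/28408) = -4148/7763 + 13999/28408 = -9162147/220531304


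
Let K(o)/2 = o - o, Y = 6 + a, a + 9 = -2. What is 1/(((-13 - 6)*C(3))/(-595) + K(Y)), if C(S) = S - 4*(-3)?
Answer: 119/57 ≈ 2.0877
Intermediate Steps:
a = -11 (a = -9 - 2 = -11)
C(S) = 12 + S (C(S) = S + 12 = 12 + S)
Y = -5 (Y = 6 - 11 = -5)
K(o) = 0 (K(o) = 2*(o - o) = 2*0 = 0)
1/(((-13 - 6)*C(3))/(-595) + K(Y)) = 1/(((-13 - 6)*(12 + 3))/(-595) + 0) = 1/(-19*15*(-1/595) + 0) = 1/(-285*(-1/595) + 0) = 1/(57/119 + 0) = 1/(57/119) = 119/57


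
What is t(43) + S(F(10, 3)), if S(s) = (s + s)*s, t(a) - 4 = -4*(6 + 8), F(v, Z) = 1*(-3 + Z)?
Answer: -52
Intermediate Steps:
F(v, Z) = -3 + Z
t(a) = -52 (t(a) = 4 - 4*(6 + 8) = 4 - 4*14 = 4 - 56 = -52)
S(s) = 2*s**2 (S(s) = (2*s)*s = 2*s**2)
t(43) + S(F(10, 3)) = -52 + 2*(-3 + 3)**2 = -52 + 2*0**2 = -52 + 2*0 = -52 + 0 = -52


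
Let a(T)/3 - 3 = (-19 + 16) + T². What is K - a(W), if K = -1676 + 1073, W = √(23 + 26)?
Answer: -750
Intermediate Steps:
W = 7 (W = √49 = 7)
a(T) = 3*T² (a(T) = 9 + 3*((-19 + 16) + T²) = 9 + 3*(-3 + T²) = 9 + (-9 + 3*T²) = 3*T²)
K = -603
K - a(W) = -603 - 3*7² = -603 - 3*49 = -603 - 1*147 = -603 - 147 = -750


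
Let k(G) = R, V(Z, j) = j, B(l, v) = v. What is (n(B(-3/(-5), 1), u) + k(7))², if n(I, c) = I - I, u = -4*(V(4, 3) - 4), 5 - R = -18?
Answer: 529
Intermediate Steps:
R = 23 (R = 5 - 1*(-18) = 5 + 18 = 23)
k(G) = 23
u = 4 (u = -4*(3 - 4) = -4*(-1) = 4)
n(I, c) = 0
(n(B(-3/(-5), 1), u) + k(7))² = (0 + 23)² = 23² = 529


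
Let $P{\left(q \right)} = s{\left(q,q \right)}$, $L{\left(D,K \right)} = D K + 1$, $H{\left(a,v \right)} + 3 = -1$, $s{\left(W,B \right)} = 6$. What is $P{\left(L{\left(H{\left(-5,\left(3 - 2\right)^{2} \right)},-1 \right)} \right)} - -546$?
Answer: $552$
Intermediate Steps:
$H{\left(a,v \right)} = -4$ ($H{\left(a,v \right)} = -3 - 1 = -4$)
$L{\left(D,K \right)} = 1 + D K$
$P{\left(q \right)} = 6$
$P{\left(L{\left(H{\left(-5,\left(3 - 2\right)^{2} \right)},-1 \right)} \right)} - -546 = 6 - -546 = 6 + 546 = 552$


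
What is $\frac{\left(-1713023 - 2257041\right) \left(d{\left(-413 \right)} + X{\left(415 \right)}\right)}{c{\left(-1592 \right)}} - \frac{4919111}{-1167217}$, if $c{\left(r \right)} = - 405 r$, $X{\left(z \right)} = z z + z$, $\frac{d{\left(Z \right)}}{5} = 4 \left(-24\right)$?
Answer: $- \frac{19944339038735743}{18814370823} \approx -1.0601 \cdot 10^{6}$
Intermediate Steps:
$d{\left(Z \right)} = -480$ ($d{\left(Z \right)} = 5 \cdot 4 \left(-24\right) = 5 \left(-96\right) = -480$)
$X{\left(z \right)} = z + z^{2}$ ($X{\left(z \right)} = z^{2} + z = z + z^{2}$)
$\frac{\left(-1713023 - 2257041\right) \left(d{\left(-413 \right)} + X{\left(415 \right)}\right)}{c{\left(-1592 \right)}} - \frac{4919111}{-1167217} = \frac{\left(-1713023 - 2257041\right) \left(-480 + 415 \left(1 + 415\right)\right)}{\left(-405\right) \left(-1592\right)} - \frac{4919111}{-1167217} = \frac{\left(-3970064\right) \left(-480 + 415 \cdot 416\right)}{644760} - - \frac{4919111}{1167217} = - 3970064 \left(-480 + 172640\right) \frac{1}{644760} + \frac{4919111}{1167217} = \left(-3970064\right) 172160 \cdot \frac{1}{644760} + \frac{4919111}{1167217} = \left(-683486218240\right) \frac{1}{644760} + \frac{4919111}{1167217} = - \frac{17087155456}{16119} + \frac{4919111}{1167217} = - \frac{19944339038735743}{18814370823}$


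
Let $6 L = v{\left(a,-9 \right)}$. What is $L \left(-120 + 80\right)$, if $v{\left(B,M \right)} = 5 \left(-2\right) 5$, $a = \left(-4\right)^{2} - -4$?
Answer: $\frac{1000}{3} \approx 333.33$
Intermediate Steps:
$a = 20$ ($a = 16 + 4 = 20$)
$v{\left(B,M \right)} = -50$ ($v{\left(B,M \right)} = \left(-10\right) 5 = -50$)
$L = - \frac{25}{3}$ ($L = \frac{1}{6} \left(-50\right) = - \frac{25}{3} \approx -8.3333$)
$L \left(-120 + 80\right) = - \frac{25 \left(-120 + 80\right)}{3} = \left(- \frac{25}{3}\right) \left(-40\right) = \frac{1000}{3}$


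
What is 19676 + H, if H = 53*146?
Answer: 27414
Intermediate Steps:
H = 7738
19676 + H = 19676 + 7738 = 27414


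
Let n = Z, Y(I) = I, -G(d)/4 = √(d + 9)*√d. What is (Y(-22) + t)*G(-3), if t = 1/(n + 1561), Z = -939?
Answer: 82098*I*√2/311 ≈ 373.33*I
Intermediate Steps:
G(d) = -4*√d*√(9 + d) (G(d) = -4*√(d + 9)*√d = -4*√(9 + d)*√d = -4*√d*√(9 + d))
n = -939
t = 1/622 (t = 1/(-939 + 1561) = 1/622 ≈ 0.0016077)
(Y(-22) + t)*G(-3) = (-22 + 1/622)*(-4*√(-3)*√(9 - 3)) = -(-27366)*I*√3*√6/311 = -(-82098)*I*√2/311 = 82098*I*√2/311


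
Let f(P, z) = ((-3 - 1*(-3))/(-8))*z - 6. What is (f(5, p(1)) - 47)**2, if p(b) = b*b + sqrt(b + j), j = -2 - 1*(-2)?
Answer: 2809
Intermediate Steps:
j = 0 (j = -2 + 2 = 0)
p(b) = sqrt(b) + b**2 (p(b) = b*b + sqrt(b + 0) = b**2 + sqrt(b) = sqrt(b) + b**2)
f(P, z) = -6 (f(P, z) = ((-3 + 3)*(-1/8))*z - 6 = (0*(-1/8))*z - 6 = 0*z - 6 = 0 - 6 = -6)
(f(5, p(1)) - 47)**2 = (-6 - 47)**2 = (-53)**2 = 2809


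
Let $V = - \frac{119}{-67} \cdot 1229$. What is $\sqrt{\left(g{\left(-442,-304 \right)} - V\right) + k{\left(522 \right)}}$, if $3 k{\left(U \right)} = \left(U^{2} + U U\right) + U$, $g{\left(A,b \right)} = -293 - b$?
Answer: $\frac{2 \sqrt{201621358}}{67} \approx 423.86$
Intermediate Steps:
$V = \frac{146251}{67}$ ($V = \left(-119\right) \left(- \frac{1}{67}\right) 1229 = \frac{119}{67} \cdot 1229 = \frac{146251}{67} \approx 2182.9$)
$k{\left(U \right)} = \frac{U}{3} + \frac{2 U^{2}}{3}$ ($k{\left(U \right)} = \frac{\left(U^{2} + U U\right) + U}{3} = \frac{\left(U^{2} + U^{2}\right) + U}{3} = \frac{2 U^{2} + U}{3} = \frac{U + 2 U^{2}}{3} = \frac{U}{3} + \frac{2 U^{2}}{3}$)
$\sqrt{\left(g{\left(-442,-304 \right)} - V\right) + k{\left(522 \right)}} = \sqrt{\left(\left(-293 - -304\right) - \frac{146251}{67}\right) + \frac{1}{3} \cdot 522 \left(1 + 2 \cdot 522\right)} = \sqrt{\left(\left(-293 + 304\right) - \frac{146251}{67}\right) + \frac{1}{3} \cdot 522 \left(1 + 1044\right)} = \sqrt{\left(11 - \frac{146251}{67}\right) + \frac{1}{3} \cdot 522 \cdot 1045} = \sqrt{- \frac{145514}{67} + 181830} = \sqrt{\frac{12037096}{67}} = \frac{2 \sqrt{201621358}}{67}$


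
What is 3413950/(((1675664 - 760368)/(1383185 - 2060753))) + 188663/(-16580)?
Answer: -1198523479961789/474237740 ≈ -2.5273e+6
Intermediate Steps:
3413950/(((1675664 - 760368)/(1383185 - 2060753))) + 188663/(-16580) = 3413950/((915296/(-677568))) + 188663*(-1/16580) = 3413950/((915296*(-1/677568))) - 188663/16580 = 3413950/(-28603/21174) - 188663/16580 = 3413950*(-21174/28603) - 188663/16580 = -72286977300/28603 - 188663/16580 = -1198523479961789/474237740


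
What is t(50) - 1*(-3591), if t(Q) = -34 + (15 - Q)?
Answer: 3522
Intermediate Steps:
t(Q) = -19 - Q
t(50) - 1*(-3591) = (-19 - 1*50) - 1*(-3591) = (-19 - 50) + 3591 = -69 + 3591 = 3522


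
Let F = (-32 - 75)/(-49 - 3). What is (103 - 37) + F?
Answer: 3539/52 ≈ 68.058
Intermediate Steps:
F = 107/52 (F = -107/(-52) = -107*(-1/52) = 107/52 ≈ 2.0577)
(103 - 37) + F = (103 - 37) + 107/52 = 66 + 107/52 = 3539/52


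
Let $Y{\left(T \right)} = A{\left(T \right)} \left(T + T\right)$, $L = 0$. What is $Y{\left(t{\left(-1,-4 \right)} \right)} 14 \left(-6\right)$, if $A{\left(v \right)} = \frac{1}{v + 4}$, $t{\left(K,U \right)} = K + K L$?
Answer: $56$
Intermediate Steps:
$t{\left(K,U \right)} = K$ ($t{\left(K,U \right)} = K + K 0 = K + 0 = K$)
$A{\left(v \right)} = \frac{1}{4 + v}$
$Y{\left(T \right)} = \frac{2 T}{4 + T}$ ($Y{\left(T \right)} = \frac{T + T}{4 + T} = \frac{2 T}{4 + T}$)
$Y{\left(t{\left(-1,-4 \right)} \right)} 14 \left(-6\right) = 2 \left(-1\right) \frac{1}{4 - 1} \cdot 14 \left(-6\right) = 2 \left(-1\right) \frac{1}{3} \cdot 14 \left(-6\right) = \left(- \frac{2}{3}\right) 14 \left(-6\right) = \left(- \frac{28}{3}\right) \left(-6\right) = 56$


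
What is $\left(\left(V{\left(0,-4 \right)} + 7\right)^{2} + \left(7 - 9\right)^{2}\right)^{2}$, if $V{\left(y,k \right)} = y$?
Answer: $2809$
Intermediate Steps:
$\left(\left(V{\left(0,-4 \right)} + 7\right)^{2} + \left(7 - 9\right)^{2}\right)^{2} = \left(\left(0 + 7\right)^{2} + \left(7 - 9\right)^{2}\right)^{2} = \left(7^{2} + \left(-2\right)^{2}\right)^{2} = \left(49 + 4\right)^{2} = 53^{2} = 2809$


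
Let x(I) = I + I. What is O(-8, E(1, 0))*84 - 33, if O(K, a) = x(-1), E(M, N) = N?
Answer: -201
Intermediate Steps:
x(I) = 2*I
O(K, a) = -2 (O(K, a) = 2*(-1) = -2)
O(-8, E(1, 0))*84 - 33 = -2*84 - 33 = -168 - 33 = -201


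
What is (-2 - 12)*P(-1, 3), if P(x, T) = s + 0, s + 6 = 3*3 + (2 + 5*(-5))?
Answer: 280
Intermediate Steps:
s = -20 (s = -6 + (3*3 + (2 + 5*(-5))) = -6 + (9 + (2 - 25)) = -6 + (9 - 23) = -6 - 14 = -20)
P(x, T) = -20 (P(x, T) = -20 + 0 = -20)
(-2 - 12)*P(-1, 3) = (-2 - 12)*(-20) = -14*(-20) = 280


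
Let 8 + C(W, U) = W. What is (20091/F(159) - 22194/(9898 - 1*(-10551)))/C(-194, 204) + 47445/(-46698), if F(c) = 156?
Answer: -211952121455/128596890136 ≈ -1.6482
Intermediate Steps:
C(W, U) = -8 + W
(20091/F(159) - 22194/(9898 - 1*(-10551)))/C(-194, 204) + 47445/(-46698) = (20091/156 - 22194/(9898 - 1*(-10551)))/(-8 - 194) + 47445/(-46698) = (20091*(1/156) - 22194/(9898 + 10551))/(-202) + 47445*(-1/46698) = (6697/52 - 22194/20449)*(-1/202) - 15815/15566 = (10445605/81796)*(-1/202) - 15815/15566 = -10445605/16522792 - 15815/15566 = -211952121455/128596890136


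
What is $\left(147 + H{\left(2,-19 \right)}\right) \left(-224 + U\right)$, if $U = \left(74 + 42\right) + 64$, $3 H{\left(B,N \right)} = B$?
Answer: $- \frac{19492}{3} \approx -6497.3$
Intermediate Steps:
$H{\left(B,N \right)} = \frac{B}{3}$
$U = 180$ ($U = 116 + 64 = 180$)
$\left(147 + H{\left(2,-19 \right)}\right) \left(-224 + U\right) = \left(147 + \frac{1}{3} \cdot 2\right) \left(-224 + 180\right) = \left(147 + \frac{2}{3}\right) \left(-44\right) = \frac{443}{3} \left(-44\right) = - \frac{19492}{3}$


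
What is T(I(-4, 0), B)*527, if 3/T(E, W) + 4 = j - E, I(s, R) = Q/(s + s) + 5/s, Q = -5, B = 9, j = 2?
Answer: -12648/11 ≈ -1149.8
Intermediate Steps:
I(s, R) = 5/(2*s) (I(s, R) = -5/(s + s) + 5/s = -5*1/(2*s) + 5/s = -5/(2*s) + 5/s = 5/(2*s))
T(E, W) = 3/(-2 - E) (T(E, W) = 3/(-4 + (2 - E)) = 3/(-2 - E))
T(I(-4, 0), B)*527 = -3/(2 + (5/2)/(-4))*527 = -3/(2 + (5/2)*(-¼))*527 = -3/(2 - 5/8)*527 = -3/11/8*527 = -3*8/11*527 = -24/11*527 = -12648/11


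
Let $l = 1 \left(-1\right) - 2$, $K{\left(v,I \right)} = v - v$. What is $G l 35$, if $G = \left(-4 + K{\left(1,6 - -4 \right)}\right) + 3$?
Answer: $105$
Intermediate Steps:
$K{\left(v,I \right)} = 0$
$l = -3$ ($l = -1 - 2 = -3$)
$G = -1$ ($G = \left(-4 + 0\right) + 3 = -4 + 3 = -1$)
$G l 35 = \left(-1\right) \left(-3\right) 35 = 3 \cdot 35 = 105$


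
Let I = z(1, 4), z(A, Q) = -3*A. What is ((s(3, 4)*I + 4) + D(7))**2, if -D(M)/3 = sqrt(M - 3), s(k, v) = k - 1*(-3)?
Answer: 400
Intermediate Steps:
s(k, v) = 3 + k (s(k, v) = k + 3 = 3 + k)
I = -3 (I = -3*1 = -3)
D(M) = -3*sqrt(-3 + M) (D(M) = -3*sqrt(M - 3) = -3*sqrt(-3 + M))
((s(3, 4)*I + 4) + D(7))**2 = (((3 + 3)*(-3) + 4) - 3*sqrt(-3 + 7))**2 = ((6*(-3) + 4) - 3*sqrt(4))**2 = ((-18 + 4) - 3*2)**2 = (-14 - 6)**2 = (-20)**2 = 400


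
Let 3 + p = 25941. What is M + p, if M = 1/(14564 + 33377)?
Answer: 1243493659/47941 ≈ 25938.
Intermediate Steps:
M = 1/47941 ≈ 2.0859e-5
p = 25938 (p = -3 + 25941 = 25938)
M + p = 1/47941 + 25938 = 1243493659/47941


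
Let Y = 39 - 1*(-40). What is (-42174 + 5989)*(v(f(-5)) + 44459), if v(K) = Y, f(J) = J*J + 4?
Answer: -1611607530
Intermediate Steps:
Y = 79 (Y = 39 + 40 = 79)
f(J) = 4 + J² (f(J) = J² + 4 = 4 + J²)
v(K) = 79
(-42174 + 5989)*(v(f(-5)) + 44459) = (-42174 + 5989)*(79 + 44459) = -36185*44538 = -1611607530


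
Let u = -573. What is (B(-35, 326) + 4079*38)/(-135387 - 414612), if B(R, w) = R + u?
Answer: -154394/549999 ≈ -0.28072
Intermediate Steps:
B(R, w) = -573 + R (B(R, w) = R - 573 = -573 + R)
(B(-35, 326) + 4079*38)/(-135387 - 414612) = ((-573 - 35) + 4079*38)/(-135387 - 414612) = (-608 + 155002)/(-549999) = 154394*(-1/549999) = -154394/549999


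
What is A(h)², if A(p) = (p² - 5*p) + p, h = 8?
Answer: 1024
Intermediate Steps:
A(p) = p² - 4*p
A(h)² = (8*(-4 + 8))² = (8*4)² = 32² = 1024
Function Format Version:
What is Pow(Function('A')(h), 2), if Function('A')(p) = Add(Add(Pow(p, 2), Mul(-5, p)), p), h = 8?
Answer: 1024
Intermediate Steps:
Function('A')(p) = Add(Pow(p, 2), Mul(-4, p))
Pow(Function('A')(h), 2) = Pow(Mul(8, Add(-4, 8)), 2) = Pow(Mul(8, 4), 2) = Pow(32, 2) = 1024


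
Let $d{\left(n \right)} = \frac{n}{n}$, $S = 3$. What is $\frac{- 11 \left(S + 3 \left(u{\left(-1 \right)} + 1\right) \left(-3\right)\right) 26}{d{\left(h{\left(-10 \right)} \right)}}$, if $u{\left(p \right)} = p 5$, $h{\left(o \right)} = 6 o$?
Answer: $-11154$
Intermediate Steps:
$u{\left(p \right)} = 5 p$
$d{\left(n \right)} = 1$
$\frac{- 11 \left(S + 3 \left(u{\left(-1 \right)} + 1\right) \left(-3\right)\right) 26}{d{\left(h{\left(-10 \right)} \right)}} = \frac{- 11 \left(3 + 3 \left(5 \left(-1\right) + 1\right) \left(-3\right)\right) 26}{1} = - 11 \left(3 + 3 \left(-5 + 1\right) \left(-3\right)\right) 26 \cdot 1 = - 11 \left(3 + 3 \left(\left(-4\right) \left(-3\right)\right)\right) 26 \cdot 1 = - 11 \left(3 + 3 \cdot 12\right) 26 \cdot 1 = - 11 \left(3 + 36\right) 26 \cdot 1 = \left(-11\right) 39 \cdot 26 \cdot 1 = \left(-429\right) 26 \cdot 1 = \left(-11154\right) 1 = -11154$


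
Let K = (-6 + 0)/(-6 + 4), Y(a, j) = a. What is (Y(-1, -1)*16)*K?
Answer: -48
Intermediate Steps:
K = 3 (K = -6/(-2) = -6*(-½) = 3)
(Y(-1, -1)*16)*K = -1*16*3 = -16*3 = -48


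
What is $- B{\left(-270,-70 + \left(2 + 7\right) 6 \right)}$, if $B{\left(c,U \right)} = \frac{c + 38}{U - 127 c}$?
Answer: $\frac{116}{17137} \approx 0.006769$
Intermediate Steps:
$B{\left(c,U \right)} = \frac{38 + c}{U - 127 c}$
$- B{\left(-270,-70 + \left(2 + 7\right) 6 \right)} = - \frac{38 - 270}{\left(-70 + \left(2 + 7\right) 6\right) - -34290} = - \frac{-232}{\left(-70 + 9 \cdot 6\right) + 34290} = - \frac{-232}{\left(-70 + 54\right) + 34290} = - \frac{-232}{-16 + 34290} = - \frac{-232}{34274} = \left(-1\right) \left(- \frac{116}{17137}\right) = \frac{116}{17137}$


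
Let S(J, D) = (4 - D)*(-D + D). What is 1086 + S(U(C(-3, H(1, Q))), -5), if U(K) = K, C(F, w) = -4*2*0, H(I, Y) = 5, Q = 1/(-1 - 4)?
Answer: 1086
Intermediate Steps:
Q = -1/5 (Q = 1/(-5) = -1/5 ≈ -0.20000)
C(F, w) = 0 (C(F, w) = -8*0 = 0)
S(J, D) = 0 (S(J, D) = (4 - D)*0 = 0)
1086 + S(U(C(-3, H(1, Q))), -5) = 1086 + 0 = 1086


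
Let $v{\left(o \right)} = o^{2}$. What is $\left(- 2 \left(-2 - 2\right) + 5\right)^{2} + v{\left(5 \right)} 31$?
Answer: $944$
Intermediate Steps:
$\left(- 2 \left(-2 - 2\right) + 5\right)^{2} + v{\left(5 \right)} 31 = \left(- 2 \left(-2 - 2\right) + 5\right)^{2} + 5^{2} \cdot 31 = \left(\left(-2\right) \left(-4\right) + 5\right)^{2} + 25 \cdot 31 = \left(8 + 5\right)^{2} + 775 = 13^{2} + 775 = 169 + 775 = 944$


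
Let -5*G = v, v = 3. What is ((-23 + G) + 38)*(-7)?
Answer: -504/5 ≈ -100.80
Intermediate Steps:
G = -⅗ (G = -⅕*3 = -⅗ ≈ -0.60000)
((-23 + G) + 38)*(-7) = ((-23 - ⅗) + 38)*(-7) = (-118/5 + 38)*(-7) = (72/5)*(-7) = -504/5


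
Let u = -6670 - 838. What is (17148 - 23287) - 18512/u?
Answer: -11518275/1877 ≈ -6136.5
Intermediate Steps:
u = -7508
(17148 - 23287) - 18512/u = (17148 - 23287) - 18512/(-7508) = -6139 - 18512*(-1/7508) = -6139 + 4628/1877 = -11518275/1877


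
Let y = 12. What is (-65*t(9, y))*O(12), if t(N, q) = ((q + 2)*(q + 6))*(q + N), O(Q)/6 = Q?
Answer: -24766560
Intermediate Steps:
O(Q) = 6*Q
t(N, q) = (2 + q)*(6 + q)*(N + q) (t(N, q) = ((2 + q)*(6 + q))*(N + q) = (2 + q)*(6 + q)*(N + q))
(-65*t(9, y))*O(12) = (-65*(12**3 + 8*12**2 + 12*9 + 12*12 + 9*12**2 + 8*9*12))*(6*12) = -65*(1728 + 8*144 + 108 + 144 + 9*144 + 864)*72 = -65*(1728 + 1152 + 108 + 144 + 1296 + 864)*72 = -65*5292*72 = -343980*72 = -24766560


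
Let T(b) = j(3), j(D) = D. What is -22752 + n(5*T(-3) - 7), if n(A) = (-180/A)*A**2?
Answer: -24192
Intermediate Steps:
T(b) = 3
n(A) = -180*A
-22752 + n(5*T(-3) - 7) = -22752 - 180*(5*3 - 7) = -22752 - 180*(15 - 7) = -22752 - 180*8 = -22752 - 1440 = -24192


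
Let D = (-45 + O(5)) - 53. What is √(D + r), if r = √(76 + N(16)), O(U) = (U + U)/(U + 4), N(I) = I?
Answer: √(-872 + 18*√23)/3 ≈ 9.3433*I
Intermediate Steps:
O(U) = 2*U/(4 + U) (O(U) = (2*U)/(4 + U) = 2*U/(4 + U))
D = -872/9 (D = (-45 + 2*5/(4 + 5)) - 53 = (-45 + 2*5/9) - 53 = (-45 + 2*5*(⅑)) - 53 = (-45 + 10/9) - 53 = -395/9 - 53 = -872/9 ≈ -96.889)
r = 2*√23 (r = √(76 + 16) = √92 = 2*√23 ≈ 9.5917)
√(D + r) = √(-872/9 + 2*√23)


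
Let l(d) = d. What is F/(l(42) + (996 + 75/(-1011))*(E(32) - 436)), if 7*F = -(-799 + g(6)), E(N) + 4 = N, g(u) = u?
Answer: -267241/958451634 ≈ -0.00027883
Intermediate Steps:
E(N) = -4 + N
F = 793/7 (F = (-(-799 + 6))/7 = (-1*(-793))/7 = (⅐)*793 = 793/7 ≈ 113.29)
F/(l(42) + (996 + 75/(-1011))*(E(32) - 436)) = (793/7)/(42 + (996 + 75/(-1011))*((-4 + 32) - 436)) = (793/7)/(42 + (996 + 75*(-1/1011))*(28 - 436)) = (793/7)/(42 + (996 - 25/337)*(-408)) = (793/7)/(42 + (335627/337)*(-408)) = (793/7)/(42 - 136935816/337) = (793/7)/(-136921662/337) = -337/136921662*793/7 = -267241/958451634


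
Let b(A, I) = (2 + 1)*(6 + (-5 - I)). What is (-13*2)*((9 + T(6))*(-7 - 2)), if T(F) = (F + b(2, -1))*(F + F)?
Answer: 35802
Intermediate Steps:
b(A, I) = 3 - 3*I (b(A, I) = 3*(1 - I) = 3 - 3*I)
T(F) = 2*F*(6 + F) (T(F) = (F + (3 - 3*(-1)))*(F + F) = (F + (3 + 3))*(2*F) = (F + 6)*(2*F) = (6 + F)*(2*F) = 2*F*(6 + F))
(-13*2)*((9 + T(6))*(-7 - 2)) = (-13*2)*((9 + 2*6*(6 + 6))*(-7 - 2)) = -26*(9 + 2*6*12)*(-9) = -26*(9 + 144)*(-9) = -3978*(-9) = -26*(-1377) = 35802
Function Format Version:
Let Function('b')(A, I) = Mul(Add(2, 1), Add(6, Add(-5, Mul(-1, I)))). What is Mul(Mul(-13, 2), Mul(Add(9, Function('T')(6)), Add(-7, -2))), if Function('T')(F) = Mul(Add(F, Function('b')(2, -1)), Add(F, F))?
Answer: 35802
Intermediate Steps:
Function('b')(A, I) = Add(3, Mul(-3, I)) (Function('b')(A, I) = Mul(3, Add(1, Mul(-1, I))) = Add(3, Mul(-3, I)))
Function('T')(F) = Mul(2, F, Add(6, F)) (Function('T')(F) = Mul(Add(F, Add(3, Mul(-3, -1))), Add(F, F)) = Mul(Add(F, Add(3, 3)), Mul(2, F)) = Mul(Add(F, 6), Mul(2, F)) = Mul(Add(6, F), Mul(2, F)) = Mul(2, F, Add(6, F)))
Mul(Mul(-13, 2), Mul(Add(9, Function('T')(6)), Add(-7, -2))) = Mul(Mul(-13, 2), Mul(Add(9, Mul(2, 6, Add(6, 6))), Add(-7, -2))) = Mul(-26, Mul(Add(9, Mul(2, 6, 12)), -9)) = Mul(-26, Mul(Add(9, 144), -9)) = Mul(-26, Mul(153, -9)) = Mul(-26, -1377) = 35802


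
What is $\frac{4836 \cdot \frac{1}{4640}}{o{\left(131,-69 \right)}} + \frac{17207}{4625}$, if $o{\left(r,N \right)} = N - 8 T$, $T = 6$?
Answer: $\frac{11947397}{3219000} \approx 3.7115$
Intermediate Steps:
$o{\left(r,N \right)} = -48 + N$ ($o{\left(r,N \right)} = N - 8 \cdot 6 = N - 48 = -48 + N$)
$\frac{4836 \cdot \frac{1}{4640}}{o{\left(131,-69 \right)}} + \frac{17207}{4625} = \frac{4836 \cdot \frac{1}{4640}}{-48 - 69} + \frac{17207}{4625} = \frac{4836 \cdot \frac{1}{4640}}{-117} + 17207 \cdot \frac{1}{4625} = \frac{1209}{1160} \left(- \frac{1}{117}\right) + \frac{17207}{4625} = - \frac{31}{3480} + \frac{17207}{4625} = \frac{11947397}{3219000}$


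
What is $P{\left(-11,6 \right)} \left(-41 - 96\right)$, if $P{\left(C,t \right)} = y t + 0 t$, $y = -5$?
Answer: $4110$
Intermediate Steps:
$P{\left(C,t \right)} = - 5 t$ ($P{\left(C,t \right)} = - 5 t + 0 t = - 5 t + 0 = - 5 t$)
$P{\left(-11,6 \right)} \left(-41 - 96\right) = \left(-5\right) 6 \left(-41 - 96\right) = \left(-30\right) \left(-137\right) = 4110$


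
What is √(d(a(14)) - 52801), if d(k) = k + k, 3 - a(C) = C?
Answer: I*√52823 ≈ 229.83*I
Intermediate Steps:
a(C) = 3 - C
d(k) = 2*k
√(d(a(14)) - 52801) = √(2*(3 - 1*14) - 52801) = √(2*(3 - 14) - 52801) = √(2*(-11) - 52801) = √(-22 - 52801) = √(-52823) = I*√52823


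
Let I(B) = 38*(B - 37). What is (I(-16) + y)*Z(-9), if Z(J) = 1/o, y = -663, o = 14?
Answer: -2677/14 ≈ -191.21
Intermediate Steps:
Z(J) = 1/14
I(B) = -1406 + 38*B (I(B) = 38*(-37 + B) = -1406 + 38*B)
(I(-16) + y)*Z(-9) = ((-1406 + 38*(-16)) - 663)*(1/14) = ((-1406 - 608) - 663)*(1/14) = (-2014 - 663)*(1/14) = -2677*1/14 = -2677/14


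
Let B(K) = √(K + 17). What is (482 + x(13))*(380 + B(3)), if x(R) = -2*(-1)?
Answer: 183920 + 968*√5 ≈ 1.8608e+5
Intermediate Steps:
x(R) = 2
B(K) = √(17 + K)
(482 + x(13))*(380 + B(3)) = (482 + 2)*(380 + √(17 + 3)) = 484*(380 + √20) = 484*(380 + 2*√5) = 183920 + 968*√5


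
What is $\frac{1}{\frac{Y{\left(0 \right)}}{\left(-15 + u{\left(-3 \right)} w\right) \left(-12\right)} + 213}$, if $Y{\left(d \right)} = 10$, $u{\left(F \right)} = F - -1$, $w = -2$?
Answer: $\frac{66}{14063} \approx 0.0046932$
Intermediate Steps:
$u{\left(F \right)} = 1 + F$ ($u{\left(F \right)} = F + 1 = 1 + F$)
$\frac{1}{\frac{Y{\left(0 \right)}}{\left(-15 + u{\left(-3 \right)} w\right) \left(-12\right)} + 213} = \frac{1}{\frac{10}{\left(-15 + \left(1 - 3\right) \left(-2\right)\right) \left(-12\right)} + 213} = \frac{1}{\frac{10}{\left(-15 - -4\right) \left(-12\right)} + 213} = \frac{1}{\frac{10}{\left(-15 + 4\right) \left(-12\right)} + 213} = \frac{1}{\frac{10}{\left(-11\right) \left(-12\right)} + 213} = \frac{1}{\frac{10}{132} + 213} = \frac{1}{10 \cdot \frac{1}{132} + 213} = \frac{1}{\frac{5}{66} + 213} = \frac{1}{\frac{14063}{66}} = \frac{66}{14063}$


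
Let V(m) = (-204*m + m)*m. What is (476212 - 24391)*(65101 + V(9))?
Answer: 21984706218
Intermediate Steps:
V(m) = -203*m**2 (V(m) = (-203*m)*m = -203*m**2)
(476212 - 24391)*(65101 + V(9)) = (476212 - 24391)*(65101 - 203*9**2) = 451821*(65101 - 203*81) = 451821*(65101 - 16443) = 451821*48658 = 21984706218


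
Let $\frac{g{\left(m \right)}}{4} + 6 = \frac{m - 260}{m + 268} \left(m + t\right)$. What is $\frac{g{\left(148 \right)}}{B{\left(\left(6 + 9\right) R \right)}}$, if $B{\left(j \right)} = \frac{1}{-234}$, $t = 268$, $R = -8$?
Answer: $110448$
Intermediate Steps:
$B{\left(j \right)} = - \frac{1}{234}$
$g{\left(m \right)} = -1064 + 4 m$ ($g{\left(m \right)} = -24 + 4 \frac{m - 260}{m + 268} \left(m + 268\right) = -24 + 4 \frac{-260 + m}{268 + m} \left(268 + m\right) = -24 + 4 \left(-260 + m\right) = -24 + \left(-1040 + 4 m\right) = -1064 + 4 m$)
$\frac{g{\left(148 \right)}}{B{\left(\left(6 + 9\right) R \right)}} = \frac{-1064 + 4 \cdot 148}{- \frac{1}{234}} = \left(-1064 + 592\right) \left(-234\right) = \left(-472\right) \left(-234\right) = 110448$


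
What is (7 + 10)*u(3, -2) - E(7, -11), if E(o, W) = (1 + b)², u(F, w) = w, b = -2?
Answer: -35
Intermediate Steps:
E(o, W) = 1 (E(o, W) = (1 - 2)² = (-1)² = 1)
(7 + 10)*u(3, -2) - E(7, -11) = (7 + 10)*(-2) - 1*1 = 17*(-2) - 1 = -34 - 1 = -35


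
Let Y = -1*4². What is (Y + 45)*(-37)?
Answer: -1073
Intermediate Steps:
Y = -16 (Y = -1*16 = -16)
(Y + 45)*(-37) = (-16 + 45)*(-37) = 29*(-37) = -1073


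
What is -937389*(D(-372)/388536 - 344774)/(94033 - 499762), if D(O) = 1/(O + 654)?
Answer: -11803572686394932561/14818190337936 ≈ -7.9656e+5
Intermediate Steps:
D(O) = 1/(654 + O)
-937389*(D(-372)/388536 - 344774)/(94033 - 499762) = -937389*(1/((654 - 372)*388536) - 344774)/(94033 - 499762) = -937389/((-405729/((1/388536)/282 - 344774))) = -937389/((-405729/((1/282)*(1/388536) - 344774))) = -937389/((-405729/(1/109567152 - 344774))) = -937389/((-405729/(-37775905263647/109567152))) = -937389/((-405729*(-109567152/37775905263647))) = -937389/44454571013808/37775905263647 = -937389*37775905263647/44454571013808 = -11803572686394932561/14818190337936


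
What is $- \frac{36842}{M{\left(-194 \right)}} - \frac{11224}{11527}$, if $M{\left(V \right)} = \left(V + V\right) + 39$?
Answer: $\frac{420760558}{4022923} \approx 104.59$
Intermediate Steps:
$M{\left(V \right)} = 39 + 2 V$ ($M{\left(V \right)} = 2 V + 39 = 39 + 2 V$)
$- \frac{36842}{M{\left(-194 \right)}} - \frac{11224}{11527} = - \frac{36842}{39 + 2 \left(-194\right)} - \frac{11224}{11527} = - \frac{36842}{39 - 388} - \frac{11224}{11527} = - \frac{36842}{-349} - \frac{11224}{11527} = \left(-36842\right) \left(- \frac{1}{349}\right) - \frac{11224}{11527} = \frac{36842}{349} - \frac{11224}{11527} = \frac{420760558}{4022923}$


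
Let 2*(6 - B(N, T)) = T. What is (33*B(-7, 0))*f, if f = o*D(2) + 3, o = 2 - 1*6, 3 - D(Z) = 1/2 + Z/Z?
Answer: -594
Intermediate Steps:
B(N, T) = 6 - T/2
D(Z) = 3/2 (D(Z) = 3 - (1/2 + Z/Z) = 3 - (1*(½) + 1) = 3 - (½ + 1) = 3 - 1*3/2 = 3 - 3/2 = 3/2)
o = -4 (o = 2 - 6 = -4)
f = -3 (f = -4*3/2 + 3 = -6 + 3 = -3)
(33*B(-7, 0))*f = (33*(6 - ½*0))*(-3) = (33*(6 + 0))*(-3) = (33*6)*(-3) = 198*(-3) = -594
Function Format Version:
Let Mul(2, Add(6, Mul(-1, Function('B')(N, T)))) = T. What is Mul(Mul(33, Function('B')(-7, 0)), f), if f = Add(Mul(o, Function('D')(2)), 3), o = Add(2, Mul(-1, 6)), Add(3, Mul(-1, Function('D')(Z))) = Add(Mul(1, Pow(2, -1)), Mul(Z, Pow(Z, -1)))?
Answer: -594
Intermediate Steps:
Function('B')(N, T) = Add(6, Mul(Rational(-1, 2), T))
Function('D')(Z) = Rational(3, 2) (Function('D')(Z) = Add(3, Mul(-1, Add(Mul(1, Pow(2, -1)), Mul(Z, Pow(Z, -1))))) = Add(3, Mul(-1, Add(Mul(1, Rational(1, 2)), 1))) = Add(3, Mul(-1, Add(Rational(1, 2), 1))) = Add(3, Mul(-1, Rational(3, 2))) = Add(3, Rational(-3, 2)) = Rational(3, 2))
o = -4 (o = Add(2, -6) = -4)
f = -3 (f = Add(Mul(-4, Rational(3, 2)), 3) = Add(-6, 3) = -3)
Mul(Mul(33, Function('B')(-7, 0)), f) = Mul(Mul(33, Add(6, Mul(Rational(-1, 2), 0))), -3) = Mul(Mul(33, Add(6, 0)), -3) = Mul(Mul(33, 6), -3) = Mul(198, -3) = -594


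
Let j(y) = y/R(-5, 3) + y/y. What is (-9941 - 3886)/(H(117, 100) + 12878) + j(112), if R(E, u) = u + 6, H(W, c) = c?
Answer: 160655/12978 ≈ 12.379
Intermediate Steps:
R(E, u) = 6 + u
j(y) = 1 + y/9 (j(y) = y/(6 + 3) + y/y = y/9 + 1 = 1 + y/9)
(-9941 - 3886)/(H(117, 100) + 12878) + j(112) = (-9941 - 3886)/(100 + 12878) + (1 + (⅑)*112) = -13827/12978 + (1 + 112/9) = -13827*1/12978 + 121/9 = -4609/4326 + 121/9 = 160655/12978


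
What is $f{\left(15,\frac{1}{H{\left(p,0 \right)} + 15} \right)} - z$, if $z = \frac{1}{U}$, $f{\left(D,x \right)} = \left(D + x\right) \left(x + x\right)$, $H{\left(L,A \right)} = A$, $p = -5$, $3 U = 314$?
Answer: $\frac{141253}{70650} \approx 1.9993$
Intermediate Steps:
$U = \frac{314}{3}$ ($U = \frac{1}{3} \cdot 314 = \frac{314}{3} \approx 104.67$)
$f{\left(D,x \right)} = 2 x \left(D + x\right)$ ($f{\left(D,x \right)} = \left(D + x\right) 2 x = 2 x \left(D + x\right)$)
$z = \frac{3}{314}$ ($z = \frac{1}{\frac{314}{3}} = \frac{3}{314} \approx 0.0095541$)
$f{\left(15,\frac{1}{H{\left(p,0 \right)} + 15} \right)} - z = \frac{2 \left(15 + \frac{1}{0 + 15}\right)}{0 + 15} - \frac{3}{314} = \frac{2 \left(15 + \frac{1}{15}\right)}{15} - \frac{3}{314} = 2 \cdot \frac{1}{15} \left(15 + \frac{1}{15}\right) - \frac{3}{314} = 2 \cdot \frac{1}{15} \cdot \frac{226}{15} - \frac{3}{314} = \frac{452}{225} - \frac{3}{314} = \frac{141253}{70650}$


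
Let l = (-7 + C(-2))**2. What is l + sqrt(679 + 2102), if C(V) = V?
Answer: 81 + 3*sqrt(309) ≈ 133.74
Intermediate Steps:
l = 81 (l = (-7 - 2)**2 = (-9)**2 = 81)
l + sqrt(679 + 2102) = 81 + sqrt(679 + 2102) = 81 + sqrt(2781) = 81 + 3*sqrt(309)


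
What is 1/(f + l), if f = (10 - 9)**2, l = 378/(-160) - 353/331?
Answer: -26480/64319 ≈ -0.41170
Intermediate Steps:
l = -90799/26480 (l = 378*(-1/160) - 353*1/331 = -189/80 - 353/331 = -90799/26480 ≈ -3.4290)
f = 1 (f = 1**2 = 1)
1/(f + l) = 1/(1 - 90799/26480) = 1/(-64319/26480) = -26480/64319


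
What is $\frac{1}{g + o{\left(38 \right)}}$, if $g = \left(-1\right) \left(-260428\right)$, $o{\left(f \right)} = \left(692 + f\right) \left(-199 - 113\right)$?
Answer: $\frac{1}{32668} \approx 3.0611 \cdot 10^{-5}$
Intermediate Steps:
$o{\left(f \right)} = -215904 - 312 f$ ($o{\left(f \right)} = \left(692 + f\right) \left(-312\right) = -215904 - 312 f$)
$g = 260428$
$\frac{1}{g + o{\left(38 \right)}} = \frac{1}{260428 - 227760} = \frac{1}{32668}$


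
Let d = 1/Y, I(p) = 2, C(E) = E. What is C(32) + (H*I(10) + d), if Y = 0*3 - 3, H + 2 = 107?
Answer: 725/3 ≈ 241.67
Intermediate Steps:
H = 105 (H = -2 + 107 = 105)
Y = -3 (Y = 0 - 3 = -3)
d = -⅓ (d = 1/(-3) = 1*(-⅓) = -⅓ ≈ -0.33333)
C(32) + (H*I(10) + d) = 32 + (105*2 - ⅓) = 32 + (210 - ⅓) = 32 + 629/3 = 725/3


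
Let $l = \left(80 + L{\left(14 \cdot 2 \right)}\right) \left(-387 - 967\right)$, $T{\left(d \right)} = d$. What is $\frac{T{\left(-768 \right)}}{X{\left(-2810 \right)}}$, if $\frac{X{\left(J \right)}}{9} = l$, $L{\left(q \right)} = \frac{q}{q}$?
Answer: $\frac{128}{164511} \approx 0.00077806$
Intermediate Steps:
$L{\left(q \right)} = 1$
$l = -109674$ ($l = \left(80 + 1\right) \left(-387 - 967\right) = 81 \left(-1354\right) = -109674$)
$X{\left(J \right)} = -987066$ ($X{\left(J \right)} = 9 \left(-109674\right) = -987066$)
$\frac{T{\left(-768 \right)}}{X{\left(-2810 \right)}} = - \frac{768}{-987066} = \left(-768\right) \left(- \frac{1}{987066}\right) = \frac{128}{164511}$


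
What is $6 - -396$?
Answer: $402$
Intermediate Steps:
$6 - -396 = 6 + 396 = 402$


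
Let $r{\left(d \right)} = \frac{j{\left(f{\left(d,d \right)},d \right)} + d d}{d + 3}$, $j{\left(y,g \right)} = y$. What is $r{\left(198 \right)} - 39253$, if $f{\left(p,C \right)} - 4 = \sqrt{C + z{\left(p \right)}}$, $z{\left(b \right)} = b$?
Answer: $- \frac{7850645}{201} + \frac{2 \sqrt{11}}{67} \approx -39058.0$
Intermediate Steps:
$f{\left(p,C \right)} = 4 + \sqrt{C + p}$
$r{\left(d \right)} = \frac{4 + d^{2} + \sqrt{2} \sqrt{d}}{3 + d}$ ($r{\left(d \right)} = \frac{\left(4 + \sqrt{d + d}\right) + d d}{d + 3} = \frac{\left(4 + \sqrt{2 d}\right) + d^{2}}{3 + d} = \frac{\left(4 + \sqrt{2} \sqrt{d}\right) + d^{2}}{3 + d} = \frac{4 + d^{2} + \sqrt{2} \sqrt{d}}{3 + d}$)
$r{\left(198 \right)} - 39253 = \frac{4 + 198^{2} + \sqrt{2} \sqrt{198}}{3 + 198} - 39253 = \frac{4 + 39204 + \sqrt{2} \cdot 3 \sqrt{22}}{201} - 39253 = \frac{4 + 39204 + 6 \sqrt{11}}{201} - 39253 = \frac{39208 + 6 \sqrt{11}}{201} - 39253 = \left(\frac{39208}{201} + \frac{2 \sqrt{11}}{67}\right) - 39253 = - \frac{7850645}{201} + \frac{2 \sqrt{11}}{67}$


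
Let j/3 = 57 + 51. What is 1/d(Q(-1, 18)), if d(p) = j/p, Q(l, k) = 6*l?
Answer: -1/54 ≈ -0.018519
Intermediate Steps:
j = 324 (j = 3*(57 + 51) = 3*108 = 324)
d(p) = 324/p
1/d(Q(-1, 18)) = 1/(324/((6*(-1)))) = 1/(324/(-6)) = 1/(324*(-⅙)) = 1/(-54) = -1/54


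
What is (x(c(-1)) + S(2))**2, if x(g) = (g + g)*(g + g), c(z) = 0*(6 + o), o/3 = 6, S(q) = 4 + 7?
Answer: 121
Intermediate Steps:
S(q) = 11
o = 18 (o = 3*6 = 18)
c(z) = 0 (c(z) = 0*(6 + 18) = 0*24 = 0)
x(g) = 4*g**2 (x(g) = (2*g)*(2*g) = 4*g**2)
(x(c(-1)) + S(2))**2 = (4*0**2 + 11)**2 = (4*0 + 11)**2 = (0 + 11)**2 = 11**2 = 121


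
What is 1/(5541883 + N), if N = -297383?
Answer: 1/5244500 ≈ 1.9068e-7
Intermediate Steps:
1/(5541883 + N) = 1/(5541883 - 297383) = 1/5244500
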